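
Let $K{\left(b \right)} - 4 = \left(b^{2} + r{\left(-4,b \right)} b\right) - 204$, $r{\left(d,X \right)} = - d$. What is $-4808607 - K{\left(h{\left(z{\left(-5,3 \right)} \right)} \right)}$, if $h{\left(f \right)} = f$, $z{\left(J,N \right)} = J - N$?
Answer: $-4808439$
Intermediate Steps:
$K{\left(b \right)} = -200 + b^{2} + 4 b$ ($K{\left(b \right)} = 4 - \left(204 - b^{2} - \left(-1\right) \left(-4\right) b\right) = 4 - \left(204 - b^{2} - 4 b\right) = 4 + \left(-204 + b^{2} + 4 b\right) = -200 + b^{2} + 4 b$)
$-4808607 - K{\left(h{\left(z{\left(-5,3 \right)} \right)} \right)} = -4808607 - \left(-200 + \left(-5 - 3\right)^{2} + 4 \left(-5 - 3\right)\right) = -4808607 - \left(-200 + \left(-8\right)^{2} + 4 \left(-8\right)\right) = -4808607 - \left(-200 + 64 - 32\right) = -4808607 - -168 = -4808607 + 168 = -4808439$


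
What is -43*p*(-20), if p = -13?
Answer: -11180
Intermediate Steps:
-43*p*(-20) = -43*(-13)*(-20) = 559*(-20) = -11180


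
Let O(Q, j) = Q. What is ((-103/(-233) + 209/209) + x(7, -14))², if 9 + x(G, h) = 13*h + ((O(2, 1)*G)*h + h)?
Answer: 8667051409/54289 ≈ 1.5965e+5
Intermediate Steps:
x(G, h) = -9 + 14*h + 2*G*h (x(G, h) = -9 + (13*h + ((2*G)*h + h)) = -9 + (13*h + (2*G*h + h)) = -9 + (13*h + (h + 2*G*h)) = -9 + (14*h + 2*G*h) = -9 + 14*h + 2*G*h)
((-103/(-233) + 209/209) + x(7, -14))² = ((-103/(-233) + 209/209) + (-9 + 14*(-14) + 2*7*(-14)))² = ((-103*(-1/233) + 209*(1/209)) + (-9 - 196 - 196))² = ((103/233 + 1) - 401)² = (336/233 - 401)² = (-93097/233)² = 8667051409/54289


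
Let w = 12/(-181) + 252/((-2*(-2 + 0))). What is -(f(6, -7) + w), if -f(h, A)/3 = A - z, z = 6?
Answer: -18450/181 ≈ -101.93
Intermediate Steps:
f(h, A) = 18 - 3*A (f(h, A) = -3*(A - 1*6) = -3*(A - 6) = -3*(-6 + A) = 18 - 3*A)
w = 11391/181 (w = 12*(-1/181) + 252/((-2*(-2))) = -12/181 + 252/4 = -12/181 + 252*(1/4) = -12/181 + 63 = 11391/181 ≈ 62.934)
-(f(6, -7) + w) = -((18 - 3*(-7)) + 11391/181) = -((18 + 21) + 11391/181) = -(39 + 11391/181) = -1*18450/181 = -18450/181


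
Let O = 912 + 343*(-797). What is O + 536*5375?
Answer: 2608541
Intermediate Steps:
O = -272459 (O = 912 - 273371 = -272459)
O + 536*5375 = -272459 + 536*5375 = -272459 + 2881000 = 2608541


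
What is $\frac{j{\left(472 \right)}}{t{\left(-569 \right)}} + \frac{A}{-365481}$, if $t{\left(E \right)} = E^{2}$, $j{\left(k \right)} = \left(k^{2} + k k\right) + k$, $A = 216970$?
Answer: $\frac{92772721070}{118328494041} \approx 0.78403$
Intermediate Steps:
$j{\left(k \right)} = k + 2 k^{2}$ ($j{\left(k \right)} = \left(k^{2} + k^{2}\right) + k = 2 k^{2} + k = k + 2 k^{2}$)
$\frac{j{\left(472 \right)}}{t{\left(-569 \right)}} + \frac{A}{-365481} = \frac{472 \left(1 + 2 \cdot 472\right)}{\left(-569\right)^{2}} + \frac{216970}{-365481} = \frac{472 \left(1 + 944\right)}{323761} + 216970 \left(- \frac{1}{365481}\right) = 472 \cdot 945 \cdot \frac{1}{323761} - \frac{216970}{365481} = 446040 \cdot \frac{1}{323761} - \frac{216970}{365481} = \frac{446040}{323761} - \frac{216970}{365481} = \frac{92772721070}{118328494041}$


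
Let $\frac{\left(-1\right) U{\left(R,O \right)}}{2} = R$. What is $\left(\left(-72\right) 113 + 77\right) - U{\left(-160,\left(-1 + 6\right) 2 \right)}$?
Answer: $-8379$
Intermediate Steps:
$U{\left(R,O \right)} = - 2 R$
$\left(\left(-72\right) 113 + 77\right) - U{\left(-160,\left(-1 + 6\right) 2 \right)} = \left(\left(-72\right) 113 + 77\right) - \left(-2\right) \left(-160\right) = \left(-8136 + 77\right) - 320 = -8059 - 320 = -8379$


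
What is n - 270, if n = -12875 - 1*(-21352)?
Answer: 8207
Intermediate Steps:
n = 8477 (n = -12875 + 21352 = 8477)
n - 270 = 8477 - 270 = 8207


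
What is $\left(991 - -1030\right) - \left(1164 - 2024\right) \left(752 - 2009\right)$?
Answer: $-1078999$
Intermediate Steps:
$\left(991 - -1030\right) - \left(1164 - 2024\right) \left(752 - 2009\right) = \left(991 + 1030\right) - \left(-860\right) \left(-1257\right) = 2021 - 1081020 = -1078999$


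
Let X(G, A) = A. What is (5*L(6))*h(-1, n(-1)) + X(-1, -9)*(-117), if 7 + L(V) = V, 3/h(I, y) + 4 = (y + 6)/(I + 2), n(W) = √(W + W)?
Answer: 1048 + 5*I*√2/2 ≈ 1048.0 + 3.5355*I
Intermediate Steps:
n(W) = √2*√W (n(W) = √(2*W) = √2*√W)
h(I, y) = 3/(-4 + (6 + y)/(2 + I)) (h(I, y) = 3/(-4 + (y + 6)/(I + 2)) = 3/(-4 + (6 + y)/(2 + I)))
L(V) = -7 + V
(5*L(6))*h(-1, n(-1)) + X(-1, -9)*(-117) = (5*(-7 + 6))*(3*(2 - 1)/(-2 + √2*√(-1) - 4*(-1))) - 9*(-117) = (5*(-1))*(3*1/(-2 + √2*I + 4)) + 1053 = -15/(-2 + I*√2 + 4) + 1053 = -15/(2 + I*√2) + 1053 = 1053 - 15/(2 + I*√2)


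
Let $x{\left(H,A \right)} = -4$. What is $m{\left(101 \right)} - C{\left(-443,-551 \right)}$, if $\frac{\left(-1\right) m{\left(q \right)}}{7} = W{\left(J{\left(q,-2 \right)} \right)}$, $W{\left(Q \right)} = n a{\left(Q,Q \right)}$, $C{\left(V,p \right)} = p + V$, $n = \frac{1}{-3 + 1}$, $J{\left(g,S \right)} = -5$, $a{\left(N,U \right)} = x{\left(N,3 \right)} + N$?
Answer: $\frac{1925}{2} \approx 962.5$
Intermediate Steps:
$a{\left(N,U \right)} = -4 + N$
$n = - \frac{1}{2}$ ($n = \frac{1}{-2} = - \frac{1}{2} \approx -0.5$)
$C{\left(V,p \right)} = V + p$
$W{\left(Q \right)} = 2 - \frac{Q}{2}$ ($W{\left(Q \right)} = - \frac{-4 + Q}{2} = 2 - \frac{Q}{2}$)
$m{\left(q \right)} = - \frac{63}{2}$ ($m{\left(q \right)} = - 7 \left(2 - - \frac{5}{2}\right) = - 7 \left(2 + \frac{5}{2}\right) = \left(-7\right) \frac{9}{2} = - \frac{63}{2}$)
$m{\left(101 \right)} - C{\left(-443,-551 \right)} = - \frac{63}{2} - \left(-443 - 551\right) = - \frac{63}{2} - -994 = - \frac{63}{2} + 994 = \frac{1925}{2}$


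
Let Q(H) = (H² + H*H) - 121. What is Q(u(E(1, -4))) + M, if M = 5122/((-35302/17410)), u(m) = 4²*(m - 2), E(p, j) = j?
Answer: 278620451/17651 ≈ 15785.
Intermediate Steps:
u(m) = -32 + 16*m (u(m) = 16*(-2 + m) = -32 + 16*m)
Q(H) = -121 + 2*H² (Q(H) = (H² + H²) - 121 = 2*H² - 121 = -121 + 2*H²)
M = -44587010/17651 (M = 5122/((-35302*1/17410)) = 5122/(-17651/8705) = 5122*(-8705/17651) = -44587010/17651 ≈ -2526.0)
Q(u(E(1, -4))) + M = (-121 + 2*(-32 + 16*(-4))²) - 44587010/17651 = (-121 + 2*(-32 - 64)²) - 44587010/17651 = (-121 + 2*(-96)²) - 44587010/17651 = (-121 + 2*9216) - 44587010/17651 = (-121 + 18432) - 44587010/17651 = 18311 - 44587010/17651 = 278620451/17651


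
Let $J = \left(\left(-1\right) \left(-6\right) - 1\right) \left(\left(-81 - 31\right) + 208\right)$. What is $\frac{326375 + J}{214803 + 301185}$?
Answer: $\frac{326855}{515988} \approx 0.63345$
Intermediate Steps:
$J = 480$ ($J = \left(6 - 1\right) \left(\left(-81 - 31\right) + 208\right) = 5 \left(-112 + 208\right) = 5 \cdot 96 = 480$)
$\frac{326375 + J}{214803 + 301185} = \frac{326375 + 480}{214803 + 301185} = \frac{326855}{515988}$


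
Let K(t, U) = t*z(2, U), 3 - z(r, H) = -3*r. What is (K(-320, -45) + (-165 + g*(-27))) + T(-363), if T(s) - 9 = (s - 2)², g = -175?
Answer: 134914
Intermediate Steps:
z(r, H) = 3 + 3*r (z(r, H) = 3 - (-3)*r = 3 + 3*r)
T(s) = 9 + (-2 + s)² (T(s) = 9 + (s - 2)² = 9 + (-2 + s)²)
K(t, U) = 9*t (K(t, U) = t*(3 + 3*2) = t*(3 + 6) = t*9 = 9*t)
(K(-320, -45) + (-165 + g*(-27))) + T(-363) = (9*(-320) + (-165 - 175*(-27))) + (9 + (-2 - 363)²) = (-2880 + (-165 + 4725)) + (9 + (-365)²) = (-2880 + 4560) + (9 + 133225) = 1680 + 133234 = 134914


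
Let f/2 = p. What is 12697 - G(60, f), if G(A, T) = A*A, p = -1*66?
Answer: 9097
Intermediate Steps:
p = -66
f = -132 (f = 2*(-66) = -132)
G(A, T) = A²
12697 - G(60, f) = 12697 - 1*60² = 12697 - 1*3600 = 12697 - 3600 = 9097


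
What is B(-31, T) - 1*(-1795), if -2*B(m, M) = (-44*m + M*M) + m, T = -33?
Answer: 584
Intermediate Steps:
B(m, M) = -M**2/2 + 43*m/2 (B(m, M) = -((-44*m + M*M) + m)/2 = -((-44*m + M**2) + m)/2 = -((M**2 - 44*m) + m)/2 = -(M**2 - 43*m)/2 = -M**2/2 + 43*m/2)
B(-31, T) - 1*(-1795) = (-1/2*(-33)**2 + (43/2)*(-31)) - 1*(-1795) = (-1/2*1089 - 1333/2) + 1795 = (-1089/2 - 1333/2) + 1795 = -1211 + 1795 = 584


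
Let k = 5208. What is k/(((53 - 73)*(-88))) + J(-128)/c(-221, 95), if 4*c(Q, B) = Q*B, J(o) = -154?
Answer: 2760653/923780 ≈ 2.9884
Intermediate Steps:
c(Q, B) = B*Q/4 (c(Q, B) = (Q*B)/4 = (B*Q)/4 = B*Q/4)
k/(((53 - 73)*(-88))) + J(-128)/c(-221, 95) = 5208/(((53 - 73)*(-88))) - 154/((¼)*95*(-221)) = 5208/((-20*(-88))) - 154/(-20995/4) = 5208/1760 - 154*(-4/20995) = 5208*(1/1760) + 616/20995 = 651/220 + 616/20995 = 2760653/923780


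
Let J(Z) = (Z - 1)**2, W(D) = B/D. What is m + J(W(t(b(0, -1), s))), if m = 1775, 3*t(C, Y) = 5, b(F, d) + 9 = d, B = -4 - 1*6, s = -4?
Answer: 1824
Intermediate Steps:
B = -10 (B = -4 - 6 = -10)
b(F, d) = -9 + d
t(C, Y) = 5/3 (t(C, Y) = (1/3)*5 = 5/3)
W(D) = -10/D
J(Z) = (-1 + Z)**2
m + J(W(t(b(0, -1), s))) = 1775 + (-1 - 10/5/3)**2 = 1775 + (-1 - 10*3/5)**2 = 1775 + (-1 - 6)**2 = 1775 + (-7)**2 = 1775 + 49 = 1824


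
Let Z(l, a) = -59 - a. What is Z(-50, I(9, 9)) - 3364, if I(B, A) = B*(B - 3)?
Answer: -3477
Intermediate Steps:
I(B, A) = B*(-3 + B)
Z(-50, I(9, 9)) - 3364 = (-59 - 9*(-3 + 9)) - 3364 = (-59 - 9*6) - 3364 = (-59 - 1*54) - 3364 = (-59 - 54) - 3364 = -113 - 3364 = -3477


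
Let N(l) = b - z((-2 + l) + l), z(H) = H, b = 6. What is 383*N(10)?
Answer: -4596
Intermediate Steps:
N(l) = 8 - 2*l (N(l) = 6 - ((-2 + l) + l) = 6 - (-2 + 2*l) = 6 + (2 - 2*l) = 8 - 2*l)
383*N(10) = 383*(8 - 2*10) = 383*(8 - 20) = 383*(-12) = -4596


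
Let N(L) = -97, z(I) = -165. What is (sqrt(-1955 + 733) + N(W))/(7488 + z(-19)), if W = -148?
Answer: -97/7323 + I*sqrt(1222)/7323 ≈ -0.013246 + 0.0047736*I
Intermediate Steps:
(sqrt(-1955 + 733) + N(W))/(7488 + z(-19)) = (sqrt(-1955 + 733) - 97)/(7488 - 165) = (sqrt(-1222) - 97)/7323 = (I*sqrt(1222) - 97)*(1/7323) = (-97 + I*sqrt(1222))*(1/7323) = -97/7323 + I*sqrt(1222)/7323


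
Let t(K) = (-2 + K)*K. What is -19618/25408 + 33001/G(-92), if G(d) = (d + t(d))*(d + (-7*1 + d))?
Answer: -4112268317/5190206496 ≈ -0.79231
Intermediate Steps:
t(K) = K*(-2 + K)
G(d) = (-7 + 2*d)*(d + d*(-2 + d)) (G(d) = (d + d*(-2 + d))*(d + (-7*1 + d)) = (d + d*(-2 + d))*(d + (-7 + d)) = (d + d*(-2 + d))*(-7 + 2*d) = (-7 + 2*d)*(d + d*(-2 + d)))
-19618/25408 + 33001/G(-92) = -19618/25408 + 33001/((-92*(7 - 9*(-92) + 2*(-92)²))) = -19618*1/25408 + 33001/((-92*(7 + 828 + 2*8464))) = -9809/12704 + 33001/((-92*(7 + 828 + 16928))) = -9809/12704 + 33001/((-92*17763)) = -9809/12704 + 33001/(-1634196) = -9809/12704 + 33001*(-1/1634196) = -9809/12704 - 33001/1634196 = -4112268317/5190206496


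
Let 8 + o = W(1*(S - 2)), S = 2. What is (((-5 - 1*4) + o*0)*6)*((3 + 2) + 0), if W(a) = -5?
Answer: -270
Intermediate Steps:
o = -13 (o = -8 - 5 = -13)
(((-5 - 1*4) + o*0)*6)*((3 + 2) + 0) = (((-5 - 1*4) - 13*0)*6)*((3 + 2) + 0) = (((-5 - 4) + 0)*6)*(5 + 0) = ((-9 + 0)*6)*5 = -9*6*5 = -54*5 = -270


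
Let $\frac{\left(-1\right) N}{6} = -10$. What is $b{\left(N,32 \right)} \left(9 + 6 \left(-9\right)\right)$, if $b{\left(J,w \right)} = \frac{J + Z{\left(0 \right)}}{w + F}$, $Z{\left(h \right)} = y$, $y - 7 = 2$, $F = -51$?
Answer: $\frac{3105}{19} \approx 163.42$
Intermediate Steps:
$y = 9$ ($y = 7 + 2 = 9$)
$Z{\left(h \right)} = 9$
$N = 60$ ($N = \left(-6\right) \left(-10\right) = 60$)
$b{\left(J,w \right)} = \frac{9 + J}{-51 + w}$ ($b{\left(J,w \right)} = \frac{J + 9}{w - 51} = \frac{9 + J}{-51 + w}$)
$b{\left(N,32 \right)} \left(9 + 6 \left(-9\right)\right) = \frac{9 + 60}{-51 + 32} \left(9 + 6 \left(-9\right)\right) = \frac{1}{-19} \cdot 69 \left(9 - 54\right) = \left(- \frac{1}{19}\right) 69 \left(-45\right) = \left(- \frac{69}{19}\right) \left(-45\right) = \frac{3105}{19}$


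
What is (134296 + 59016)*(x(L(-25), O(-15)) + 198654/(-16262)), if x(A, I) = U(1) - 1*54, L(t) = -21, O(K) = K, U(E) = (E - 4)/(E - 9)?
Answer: -103489941660/8131 ≈ -1.2728e+7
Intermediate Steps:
U(E) = (-4 + E)/(-9 + E)
x(A, I) = -429/8 (x(A, I) = (-4 + 1)/(-9 + 1) - 1*54 = -3/(-8) - 54 = -⅛*(-3) - 54 = 3/8 - 54 = -429/8)
(134296 + 59016)*(x(L(-25), O(-15)) + 198654/(-16262)) = (134296 + 59016)*(-429/8 + 198654/(-16262)) = 193312*(-429/8 + 198654*(-1/16262)) = 193312*(-429/8 - 99327/8131) = 193312*(-4282815/65048) = -103489941660/8131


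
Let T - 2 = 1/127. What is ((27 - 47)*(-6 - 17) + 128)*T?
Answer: 149940/127 ≈ 1180.6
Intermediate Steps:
T = 255/127 (T = 2 + 1/127 = 255/127 ≈ 2.0079)
((27 - 47)*(-6 - 17) + 128)*T = ((27 - 47)*(-6 - 17) + 128)*(255/127) = (-20*(-23) + 128)*(255/127) = (460 + 128)*(255/127) = 588*(255/127) = 149940/127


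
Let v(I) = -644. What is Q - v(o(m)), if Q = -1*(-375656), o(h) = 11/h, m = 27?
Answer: 376300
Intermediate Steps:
Q = 375656
Q - v(o(m)) = 375656 - 1*(-644) = 375656 + 644 = 376300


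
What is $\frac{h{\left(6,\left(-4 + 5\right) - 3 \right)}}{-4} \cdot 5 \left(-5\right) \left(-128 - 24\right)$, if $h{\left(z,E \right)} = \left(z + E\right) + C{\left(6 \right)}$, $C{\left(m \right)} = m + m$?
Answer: $-15200$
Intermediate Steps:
$C{\left(m \right)} = 2 m$
$h{\left(z,E \right)} = 12 + E + z$ ($h{\left(z,E \right)} = \left(z + E\right) + 2 \cdot 6 = \left(E + z\right) + 12 = 12 + E + z$)
$\frac{h{\left(6,\left(-4 + 5\right) - 3 \right)}}{-4} \cdot 5 \left(-5\right) \left(-128 - 24\right) = \frac{12 + \left(\left(-4 + 5\right) - 3\right) + 6}{-4} \cdot 5 \left(-5\right) \left(-128 - 24\right) = \left(12 + \left(1 - 3\right) + 6\right) \left(- \frac{1}{4}\right) 5 \left(-5\right) \left(-152\right) = \left(12 - 2 + 6\right) \left(- \frac{1}{4}\right) 5 \left(-5\right) \left(-152\right) = 16 \left(- \frac{1}{4}\right) 5 \left(-5\right) \left(-152\right) = \left(-4\right) 5 \left(-5\right) \left(-152\right) = \left(-20\right) \left(-5\right) \left(-152\right) = 100 \left(-152\right) = -15200$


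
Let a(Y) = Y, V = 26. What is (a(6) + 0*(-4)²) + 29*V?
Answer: 760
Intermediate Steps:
(a(6) + 0*(-4)²) + 29*V = (6 + 0*(-4)²) + 29*26 = (6 + 0*16) + 754 = (6 + 0) + 754 = 6 + 754 = 760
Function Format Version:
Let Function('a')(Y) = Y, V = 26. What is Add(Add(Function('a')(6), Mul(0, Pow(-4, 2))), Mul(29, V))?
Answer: 760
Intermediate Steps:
Add(Add(Function('a')(6), Mul(0, Pow(-4, 2))), Mul(29, V)) = Add(Add(6, Mul(0, Pow(-4, 2))), Mul(29, 26)) = Add(Add(6, Mul(0, 16)), 754) = Add(Add(6, 0), 754) = Add(6, 754) = 760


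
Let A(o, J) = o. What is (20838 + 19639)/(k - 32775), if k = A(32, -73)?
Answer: -40477/32743 ≈ -1.2362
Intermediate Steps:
k = 32
(20838 + 19639)/(k - 32775) = (20838 + 19639)/(32 - 32775) = 40477/(-32743) = 40477*(-1/32743) = -40477/32743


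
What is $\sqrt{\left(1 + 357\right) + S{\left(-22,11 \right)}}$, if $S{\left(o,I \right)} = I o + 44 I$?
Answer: $10 \sqrt{6} \approx 24.495$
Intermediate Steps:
$S{\left(o,I \right)} = 44 I + I o$
$\sqrt{\left(1 + 357\right) + S{\left(-22,11 \right)}} = \sqrt{\left(1 + 357\right) + 11 \left(44 - 22\right)} = \sqrt{358 + 11 \cdot 22} = \sqrt{358 + 242} = \sqrt{600} = 10 \sqrt{6}$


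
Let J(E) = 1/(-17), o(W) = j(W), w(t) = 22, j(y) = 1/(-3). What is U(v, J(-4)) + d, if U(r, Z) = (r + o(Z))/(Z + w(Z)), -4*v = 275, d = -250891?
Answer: -1123002209/4476 ≈ -2.5089e+5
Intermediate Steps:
j(y) = -⅓ (j(y) = 1*(-⅓) = -⅓)
v = -275/4 (v = -¼*275 = -275/4 ≈ -68.750)
o(W) = -⅓
J(E) = -1/17
U(r, Z) = (-⅓ + r)/(22 + Z) (U(r, Z) = (r - ⅓)/(Z + 22) = (-⅓ + r)/(22 + Z))
U(v, J(-4)) + d = (-⅓ - 275/4)/(22 - 1/17) - 250891 = -829/12/(373/17) - 250891 = (17/373)*(-829/12) - 250891 = -14093/4476 - 250891 = -1123002209/4476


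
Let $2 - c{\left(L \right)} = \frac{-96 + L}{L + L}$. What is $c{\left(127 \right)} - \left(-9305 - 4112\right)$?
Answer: $\frac{3408395}{254} \approx 13419.0$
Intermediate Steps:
$c{\left(L \right)} = 2 - \frac{-96 + L}{2 L}$ ($c{\left(L \right)} = 2 - \frac{-96 + L}{L + L} = 2 - \frac{-96 + L}{2 L}$)
$c{\left(127 \right)} - \left(-9305 - 4112\right) = \left(\frac{3}{2} + \frac{48}{127}\right) - \left(-9305 - 4112\right) = \left(\frac{3}{2} + 48 \cdot \frac{1}{127}\right) - \left(-9305 - 4112\right) = \left(\frac{3}{2} + \frac{48}{127}\right) - -13417 = \frac{477}{254} + 13417 = \frac{3408395}{254}$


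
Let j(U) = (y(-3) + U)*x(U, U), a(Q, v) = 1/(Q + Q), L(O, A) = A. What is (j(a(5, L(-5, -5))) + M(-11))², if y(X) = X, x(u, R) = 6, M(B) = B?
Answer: 20164/25 ≈ 806.56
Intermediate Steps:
a(Q, v) = 1/(2*Q)
j(U) = -18 + 6*U (j(U) = (-3 + U)*6 = -18 + 6*U)
(j(a(5, L(-5, -5))) + M(-11))² = ((-18 + 6*((½)/5)) - 11)² = ((-18 + 6*((½)*(⅕))) - 11)² = ((-18 + 6*(⅒)) - 11)² = ((-18 + ⅗) - 11)² = (-87/5 - 11)² = (-142/5)² = 20164/25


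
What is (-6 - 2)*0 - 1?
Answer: -1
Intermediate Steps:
(-6 - 2)*0 - 1 = -8*0 - 1 = 0 - 1 = -1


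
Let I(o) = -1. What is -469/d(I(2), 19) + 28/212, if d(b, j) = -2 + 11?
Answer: -24794/477 ≈ -51.979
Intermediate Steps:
d(b, j) = 9
-469/d(I(2), 19) + 28/212 = -469/9 + 28/212 = -469*⅑ + 28*(1/212) = -469/9 + 7/53 = -24794/477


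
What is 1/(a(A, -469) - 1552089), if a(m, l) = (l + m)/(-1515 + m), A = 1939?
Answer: -212/329042133 ≈ -6.4429e-7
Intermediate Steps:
a(m, l) = (l + m)/(-1515 + m)
1/(a(A, -469) - 1552089) = 1/((-469 + 1939)/(-1515 + 1939) - 1552089) = 1/(1470/424 - 1552089) = 1/((1/424)*1470 - 1552089) = 1/(735/212 - 1552089) = 1/(-329042133/212) = -212/329042133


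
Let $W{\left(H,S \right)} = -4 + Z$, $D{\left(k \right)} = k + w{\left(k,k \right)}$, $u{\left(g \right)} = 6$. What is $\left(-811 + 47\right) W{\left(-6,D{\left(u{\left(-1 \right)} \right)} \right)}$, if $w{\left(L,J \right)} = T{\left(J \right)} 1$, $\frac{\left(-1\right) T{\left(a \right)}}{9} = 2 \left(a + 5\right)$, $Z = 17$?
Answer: $-9932$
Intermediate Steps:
$T{\left(a \right)} = -90 - 18 a$ ($T{\left(a \right)} = - 9 \cdot 2 \left(a + 5\right) = - 9 \cdot 2 \left(5 + a\right) = - 9 \left(10 + 2 a\right) = -90 - 18 a$)
$w{\left(L,J \right)} = -90 - 18 J$ ($w{\left(L,J \right)} = \left(-90 - 18 J\right) 1 = -90 - 18 J$)
$D{\left(k \right)} = -90 - 17 k$ ($D{\left(k \right)} = k - \left(90 + 18 k\right) = -90 - 17 k$)
$W{\left(H,S \right)} = 13$ ($W{\left(H,S \right)} = -4 + 17 = 13$)
$\left(-811 + 47\right) W{\left(-6,D{\left(u{\left(-1 \right)} \right)} \right)} = \left(-811 + 47\right) 13 = \left(-764\right) 13 = -9932$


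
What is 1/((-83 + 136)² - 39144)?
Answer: -1/36335 ≈ -2.7522e-5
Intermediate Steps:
1/((-83 + 136)² - 39144) = 1/(53² - 39144) = 1/(2809 - 39144) = 1/(-36335) = -1/36335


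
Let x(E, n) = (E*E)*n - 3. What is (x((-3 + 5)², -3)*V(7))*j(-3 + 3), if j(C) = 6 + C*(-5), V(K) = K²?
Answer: -14994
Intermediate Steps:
j(C) = 6 - 5*C
x(E, n) = -3 + n*E² (x(E, n) = E²*n - 3 = n*E² - 3 = -3 + n*E²)
(x((-3 + 5)², -3)*V(7))*j(-3 + 3) = ((-3 - 3*(-3 + 5)⁴)*7²)*(6 - 5*(-3 + 3)) = ((-3 - 3*(2²)²)*49)*(6 - 5*0) = ((-3 - 3*4²)*49)*(6 + 0) = ((-3 - 3*16)*49)*6 = ((-3 - 48)*49)*6 = -51*49*6 = -2499*6 = -14994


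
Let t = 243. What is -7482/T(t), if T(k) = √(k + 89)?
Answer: -3741*√83/83 ≈ -410.63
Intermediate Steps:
T(k) = √(89 + k)
-7482/T(t) = -7482/√(89 + 243) = -7482*√83/166 = -3741*√83/83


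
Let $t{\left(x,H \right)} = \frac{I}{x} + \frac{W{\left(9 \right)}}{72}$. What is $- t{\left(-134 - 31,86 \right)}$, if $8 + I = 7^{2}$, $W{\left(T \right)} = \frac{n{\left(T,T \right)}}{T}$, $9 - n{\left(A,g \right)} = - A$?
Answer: $\frac{437}{1980} \approx 0.22071$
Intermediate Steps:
$n{\left(A,g \right)} = 9 + A$ ($n{\left(A,g \right)} = 9 - - A = 9 + A$)
$W{\left(T \right)} = \frac{9 + T}{T}$
$I = 41$ ($I = -8 + 7^{2} = -8 + 49 = 41$)
$t{\left(x,H \right)} = \frac{1}{36} + \frac{41}{x}$ ($t{\left(x,H \right)} = \frac{41}{x} + \frac{\frac{1}{9} \left(9 + 9\right)}{72} = \frac{41}{x} + \frac{1}{9} \cdot 18 \cdot \frac{1}{72} = \frac{41}{x} + 2 \cdot \frac{1}{72} = \frac{41}{x} + \frac{1}{36} = \frac{1}{36} + \frac{41}{x}$)
$- t{\left(-134 - 31,86 \right)} = - \frac{1476 - 165}{36 \left(-134 - 31\right)} = - \frac{1476 - 165}{36 \left(-165\right)} = - \frac{\left(-1\right) 1311}{36 \cdot 165} = \left(-1\right) \left(- \frac{437}{1980}\right) = \frac{437}{1980}$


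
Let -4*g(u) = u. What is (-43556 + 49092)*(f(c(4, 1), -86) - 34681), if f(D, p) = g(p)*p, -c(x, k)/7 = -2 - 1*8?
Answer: -202230080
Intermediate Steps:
g(u) = -u/4
c(x, k) = 70 (c(x, k) = -7*(-2 - 1*8) = -7*(-2 - 8) = -7*(-10) = 70)
f(D, p) = -p²/4 (f(D, p) = (-p/4)*p = -p²/4)
(-43556 + 49092)*(f(c(4, 1), -86) - 34681) = (-43556 + 49092)*(-¼*(-86)² - 34681) = 5536*(-¼*7396 - 34681) = 5536*(-1849 - 34681) = 5536*(-36530) = -202230080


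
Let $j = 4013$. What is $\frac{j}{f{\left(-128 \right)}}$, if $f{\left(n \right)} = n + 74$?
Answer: $- \frac{4013}{54} \approx -74.315$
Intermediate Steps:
$f{\left(n \right)} = 74 + n$
$\frac{j}{f{\left(-128 \right)}} = \frac{4013}{74 - 128} = \frac{4013}{-54} = 4013 \left(- \frac{1}{54}\right) = - \frac{4013}{54}$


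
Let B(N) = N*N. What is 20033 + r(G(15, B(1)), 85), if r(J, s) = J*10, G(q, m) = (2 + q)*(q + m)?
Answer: 22753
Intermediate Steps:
B(N) = N²
G(q, m) = (2 + q)*(m + q)
r(J, s) = 10*J
20033 + r(G(15, B(1)), 85) = 20033 + 10*(15² + 2*1² + 2*15 + 1²*15) = 20033 + 10*(225 + 2*1 + 30 + 1*15) = 20033 + 10*(225 + 2 + 30 + 15) = 20033 + 10*272 = 20033 + 2720 = 22753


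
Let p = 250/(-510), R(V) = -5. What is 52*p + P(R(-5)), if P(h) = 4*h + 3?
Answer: -2167/51 ≈ -42.490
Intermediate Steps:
P(h) = 3 + 4*h
p = -25/51 (p = 250*(-1/510) = -25/51 ≈ -0.49020)
52*p + P(R(-5)) = 52*(-25/51) + (3 + 4*(-5)) = -1300/51 + (3 - 20) = -1300/51 - 17 = -2167/51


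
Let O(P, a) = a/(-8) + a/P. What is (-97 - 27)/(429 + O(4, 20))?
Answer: -248/863 ≈ -0.28737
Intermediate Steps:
O(P, a) = -a/8 + a/P (O(P, a) = a*(-⅛) + a/P = -a/8 + a/P)
(-97 - 27)/(429 + O(4, 20)) = (-97 - 27)/(429 + (-⅛*20 + 20/4)) = -124/(429 + (-5/2 + 20*(¼))) = -124/(429 + (-5/2 + 5)) = -124/(429 + 5/2) = -124/863/2 = -124*2/863 = -248/863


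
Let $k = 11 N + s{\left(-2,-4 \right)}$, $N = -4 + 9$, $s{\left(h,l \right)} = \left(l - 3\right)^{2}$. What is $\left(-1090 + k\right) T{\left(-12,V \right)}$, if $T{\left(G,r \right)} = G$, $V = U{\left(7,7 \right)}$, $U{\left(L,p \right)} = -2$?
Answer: $11832$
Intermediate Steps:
$V = -2$
$s{\left(h,l \right)} = \left(-3 + l\right)^{2}$
$N = 5$
$k = 104$ ($k = 11 \cdot 5 + \left(-3 - 4\right)^{2} = 55 + \left(-7\right)^{2} = 55 + 49 = 104$)
$\left(-1090 + k\right) T{\left(-12,V \right)} = \left(-1090 + 104\right) \left(-12\right) = \left(-986\right) \left(-12\right) = 11832$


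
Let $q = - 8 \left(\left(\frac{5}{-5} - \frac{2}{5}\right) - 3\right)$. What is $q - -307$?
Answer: $\frac{1711}{5} \approx 342.2$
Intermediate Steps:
$q = \frac{176}{5}$ ($q = - 8 \left(\left(5 \left(- \frac{1}{5}\right) - \frac{2}{5}\right) - 3\right) = - 8 \left(\left(-1 - \frac{2}{5}\right) - 3\right) = - 8 \left(- \frac{7}{5} - 3\right) = \left(-8\right) \left(- \frac{22}{5}\right) = \frac{176}{5} \approx 35.2$)
$q - -307 = \frac{176}{5} - -307 = \frac{176}{5} + 307 = \frac{1711}{5}$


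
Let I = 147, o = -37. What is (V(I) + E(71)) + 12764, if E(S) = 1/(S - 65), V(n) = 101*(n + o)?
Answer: 143245/6 ≈ 23874.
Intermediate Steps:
V(n) = -3737 + 101*n (V(n) = 101*(n - 37) = 101*(-37 + n) = -3737 + 101*n)
E(S) = 1/(-65 + S)
(V(I) + E(71)) + 12764 = ((-3737 + 101*147) + 1/(-65 + 71)) + 12764 = ((-3737 + 14847) + 1/6) + 12764 = (11110 + ⅙) + 12764 = 66661/6 + 12764 = 143245/6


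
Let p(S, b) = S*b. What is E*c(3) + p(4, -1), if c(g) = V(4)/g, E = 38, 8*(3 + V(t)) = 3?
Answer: -149/4 ≈ -37.250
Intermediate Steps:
V(t) = -21/8 (V(t) = -3 + (1/8)*3 = -3 + 3/8 = -21/8)
c(g) = -21/(8*g)
E*c(3) + p(4, -1) = 38*(-21/8/3) + 4*(-1) = 38*(-21/8*1/3) - 4 = 38*(-7/8) - 4 = -133/4 - 4 = -149/4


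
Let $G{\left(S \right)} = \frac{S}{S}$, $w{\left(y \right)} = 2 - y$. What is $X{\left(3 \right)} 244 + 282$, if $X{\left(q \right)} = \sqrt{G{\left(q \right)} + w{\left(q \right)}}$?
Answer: $282$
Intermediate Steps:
$G{\left(S \right)} = 1$
$X{\left(q \right)} = \sqrt{3 - q}$ ($X{\left(q \right)} = \sqrt{1 - \left(-2 + q\right)} = \sqrt{3 - q}$)
$X{\left(3 \right)} 244 + 282 = \sqrt{3 - 3} \cdot 244 + 282 = \sqrt{0} \cdot 244 + 282 = 0 \cdot 244 + 282 = 0 + 282 = 282$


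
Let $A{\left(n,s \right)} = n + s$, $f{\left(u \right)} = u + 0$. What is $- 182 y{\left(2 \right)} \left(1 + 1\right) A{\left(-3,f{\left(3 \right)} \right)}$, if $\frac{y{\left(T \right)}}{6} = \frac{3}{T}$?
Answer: $0$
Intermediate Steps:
$f{\left(u \right)} = u$
$y{\left(T \right)} = \frac{18}{T}$ ($y{\left(T \right)} = 6 \frac{3}{T} = \frac{18}{T}$)
$- 182 y{\left(2 \right)} \left(1 + 1\right) A{\left(-3,f{\left(3 \right)} \right)} = - 182 \cdot \frac{18}{2} \left(1 + 1\right) \left(-3 + 3\right) = - 182 \cdot 18 \cdot \frac{1}{2} \cdot 2 \cdot 0 = - 182 \cdot 9 \cdot 2 \cdot 0 = \left(-182\right) 18 \cdot 0 = \left(-3276\right) 0 = 0$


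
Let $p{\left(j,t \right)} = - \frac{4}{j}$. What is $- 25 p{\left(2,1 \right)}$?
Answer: $50$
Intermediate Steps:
$- 25 p{\left(2,1 \right)} = - 25 \left(- \frac{4}{2}\right) = - 25 \left(\left(-4\right) \frac{1}{2}\right) = \left(-25\right) \left(-2\right) = 50$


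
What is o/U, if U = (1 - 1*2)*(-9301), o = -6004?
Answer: -6004/9301 ≈ -0.64552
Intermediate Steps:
U = 9301 (U = (1 - 2)*(-9301) = -1*(-9301) = 9301)
o/U = -6004/9301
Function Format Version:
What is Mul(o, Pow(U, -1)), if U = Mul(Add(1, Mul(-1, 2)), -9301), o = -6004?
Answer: Rational(-6004, 9301) ≈ -0.64552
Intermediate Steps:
U = 9301 (U = Mul(Add(1, -2), -9301) = Mul(-1, -9301) = 9301)
Mul(o, Pow(U, -1)) = Mul(-6004, Pow(9301, -1)) = Mul(-6004, Rational(1, 9301)) = Rational(-6004, 9301)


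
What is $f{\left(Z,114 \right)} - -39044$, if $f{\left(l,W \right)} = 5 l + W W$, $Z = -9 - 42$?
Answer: $51785$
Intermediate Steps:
$Z = -51$
$f{\left(l,W \right)} = W^{2} + 5 l$ ($f{\left(l,W \right)} = 5 l + W^{2} = W^{2} + 5 l$)
$f{\left(Z,114 \right)} - -39044 = \left(114^{2} + 5 \left(-51\right)\right) - -39044 = \left(12996 - 255\right) + 39044 = 12741 + 39044 = 51785$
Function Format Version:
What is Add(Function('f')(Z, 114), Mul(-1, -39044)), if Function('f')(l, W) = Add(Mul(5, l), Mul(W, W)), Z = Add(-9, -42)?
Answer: 51785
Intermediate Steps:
Z = -51
Function('f')(l, W) = Add(Pow(W, 2), Mul(5, l)) (Function('f')(l, W) = Add(Mul(5, l), Pow(W, 2)) = Add(Pow(W, 2), Mul(5, l)))
Add(Function('f')(Z, 114), Mul(-1, -39044)) = Add(Add(Pow(114, 2), Mul(5, -51)), Mul(-1, -39044)) = Add(Add(12996, -255), 39044) = Add(12741, 39044) = 51785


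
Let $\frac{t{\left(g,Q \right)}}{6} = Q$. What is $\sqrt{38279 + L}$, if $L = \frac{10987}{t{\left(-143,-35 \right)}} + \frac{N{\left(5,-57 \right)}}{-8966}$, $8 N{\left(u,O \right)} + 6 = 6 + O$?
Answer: $\frac{\sqrt{135519771090573555}}{1882860} \approx 195.52$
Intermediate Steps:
$N{\left(u,O \right)} = \frac{O}{8}$ ($N{\left(u,O \right)} = - \frac{3}{4} + \frac{6 + O}{8} = - \frac{3}{4} + \left(\frac{3}{4} + \frac{O}{8}\right) = \frac{O}{8}$)
$t{\left(g,Q \right)} = 6 Q$
$L = - \frac{394031783}{7531440}$ ($L = \frac{10987}{6 \left(-35\right)} + \frac{\frac{1}{8} \left(-57\right)}{-8966} = \frac{10987}{-210} - - \frac{57}{71728} = 10987 \left(- \frac{1}{210}\right) + \frac{57}{71728} = - \frac{10987}{210} + \frac{57}{71728} = - \frac{394031783}{7531440} \approx -52.318$)
$\sqrt{38279 + L} = \sqrt{38279 - \frac{394031783}{7531440}} = \sqrt{\frac{287901959977}{7531440}} = \frac{\sqrt{135519771090573555}}{1882860}$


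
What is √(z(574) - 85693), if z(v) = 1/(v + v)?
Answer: I*√28233786581/574 ≈ 292.73*I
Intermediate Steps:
z(v) = 1/(2*v)
√(z(574) - 85693) = √((½)/574 - 85693) = √((½)*(1/574) - 85693) = √(1/1148 - 85693) = √(-98375563/1148) = I*√28233786581/574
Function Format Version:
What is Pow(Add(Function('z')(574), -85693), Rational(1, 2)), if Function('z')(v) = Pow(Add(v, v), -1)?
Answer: Mul(Rational(1, 574), I, Pow(28233786581, Rational(1, 2))) ≈ Mul(292.73, I)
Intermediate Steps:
Function('z')(v) = Mul(Rational(1, 2), Pow(v, -1)) (Function('z')(v) = Pow(Mul(2, v), -1) = Mul(Rational(1, 2), Pow(v, -1)))
Pow(Add(Function('z')(574), -85693), Rational(1, 2)) = Pow(Add(Mul(Rational(1, 2), Pow(574, -1)), -85693), Rational(1, 2)) = Pow(Add(Mul(Rational(1, 2), Rational(1, 574)), -85693), Rational(1, 2)) = Pow(Add(Rational(1, 1148), -85693), Rational(1, 2)) = Pow(Rational(-98375563, 1148), Rational(1, 2)) = Mul(Rational(1, 574), I, Pow(28233786581, Rational(1, 2)))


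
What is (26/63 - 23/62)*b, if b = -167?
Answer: -27221/3906 ≈ -6.9690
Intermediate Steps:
(26/63 - 23/62)*b = (26/63 - 23/62)*(-167) = (163/3906)*(-167) = -27221/3906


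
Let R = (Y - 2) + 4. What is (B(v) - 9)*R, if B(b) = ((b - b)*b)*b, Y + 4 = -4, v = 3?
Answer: 54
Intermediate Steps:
Y = -8 (Y = -4 - 4 = -8)
R = -6 (R = (-8 - 2) + 4 = -10 + 4 = -6)
B(b) = 0 (B(b) = (0*b)*b = 0*b = 0)
(B(v) - 9)*R = (0 - 9)*(-6) = -9*(-6) = 54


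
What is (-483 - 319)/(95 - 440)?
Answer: 802/345 ≈ 2.3246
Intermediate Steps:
(-483 - 319)/(95 - 440) = -802/(-345) = -802*(-1/345) = 802/345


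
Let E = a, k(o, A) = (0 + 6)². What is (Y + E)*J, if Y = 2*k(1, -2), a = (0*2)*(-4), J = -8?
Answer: -576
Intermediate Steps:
k(o, A) = 36 (k(o, A) = 6² = 36)
a = 0 (a = 0*(-4) = 0)
Y = 72 (Y = 2*36 = 72)
E = 0
(Y + E)*J = (72 + 0)*(-8) = 72*(-8) = -576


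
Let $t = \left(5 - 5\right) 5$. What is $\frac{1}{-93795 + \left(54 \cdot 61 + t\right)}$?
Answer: $- \frac{1}{90501} \approx -1.105 \cdot 10^{-5}$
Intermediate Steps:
$t = 0$ ($t = 0 \cdot 5 = 0$)
$\frac{1}{-93795 + \left(54 \cdot 61 + t\right)} = \frac{1}{-93795 + \left(54 \cdot 61 + 0\right)} = \frac{1}{-93795 + \left(3294 + 0\right)} = \frac{1}{-93795 + 3294} = \frac{1}{-90501} = - \frac{1}{90501}$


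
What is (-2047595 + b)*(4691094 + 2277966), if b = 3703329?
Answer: 11538909590040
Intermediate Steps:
(-2047595 + b)*(4691094 + 2277966) = (-2047595 + 3703329)*(4691094 + 2277966) = 1655734*6969060 = 11538909590040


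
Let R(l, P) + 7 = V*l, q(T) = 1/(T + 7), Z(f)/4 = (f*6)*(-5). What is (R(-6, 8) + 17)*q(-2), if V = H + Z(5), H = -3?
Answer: 3628/5 ≈ 725.60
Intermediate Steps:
Z(f) = -120*f (Z(f) = 4*((f*6)*(-5)) = 4*((6*f)*(-5)) = 4*(-30*f) = -120*f)
q(T) = 1/(7 + T)
V = -603 (V = -3 - 120*5 = -3 - 600 = -603)
R(l, P) = -7 - 603*l
(R(-6, 8) + 17)*q(-2) = ((-7 - 603*(-6)) + 17)/(7 - 2) = ((-7 + 3618) + 17)/5 = (3611 + 17)*(⅕) = 3628*(⅕) = 3628/5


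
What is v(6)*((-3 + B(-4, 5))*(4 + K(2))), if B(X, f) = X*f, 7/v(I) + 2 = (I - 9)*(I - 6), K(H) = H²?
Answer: 644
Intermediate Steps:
v(I) = 7/(-2 + (-9 + I)*(-6 + I)) (v(I) = 7/(-2 + (I - 9)*(I - 6)) = 7/(-2 + (-9 + I)*(-6 + I)))
v(6)*((-3 + B(-4, 5))*(4 + K(2))) = (7/(52 + 6² - 15*6))*((-3 - 4*5)*(4 + 2²)) = (7/(52 + 36 - 90))*((-3 - 20)*(4 + 4)) = (7/(-2))*(-23*8) = (7*(-½))*(-184) = -7/2*(-184) = 644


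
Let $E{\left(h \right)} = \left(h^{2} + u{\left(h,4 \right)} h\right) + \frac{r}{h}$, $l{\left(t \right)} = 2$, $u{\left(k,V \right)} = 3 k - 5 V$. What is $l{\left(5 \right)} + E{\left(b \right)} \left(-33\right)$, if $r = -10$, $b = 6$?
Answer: $-735$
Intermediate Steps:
$u{\left(k,V \right)} = - 5 V + 3 k$
$E{\left(h \right)} = h^{2} - \frac{10}{h} + h \left(-20 + 3 h\right)$ ($E{\left(h \right)} = \left(h^{2} + \left(\left(-5\right) 4 + 3 h\right) h\right) - \frac{10}{h} = \left(h^{2} + \left(-20 + 3 h\right) h\right) - \frac{10}{h} = \left(h^{2} + h \left(-20 + 3 h\right)\right) - \frac{10}{h} = h^{2} - \frac{10}{h} + h \left(-20 + 3 h\right)$)
$l{\left(5 \right)} + E{\left(b \right)} \left(-33\right) = 2 + \frac{2 \left(-5 + 2 \cdot 6^{2} \left(-5 + 6\right)\right)}{6} \left(-33\right) = 2 + 2 \cdot \frac{1}{6} \left(-5 + 2 \cdot 36 \cdot 1\right) \left(-33\right) = 2 + 2 \cdot \frac{1}{6} \left(-5 + 72\right) \left(-33\right) = 2 + 2 \cdot \frac{1}{6} \cdot 67 \left(-33\right) = 2 + \frac{67}{3} \left(-33\right) = 2 - 737 = -735$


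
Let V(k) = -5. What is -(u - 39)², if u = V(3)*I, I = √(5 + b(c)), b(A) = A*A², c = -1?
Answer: -2401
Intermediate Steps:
b(A) = A³
I = 2 (I = √(5 + (-1)³) = √(5 - 1) = √4 = 2)
u = -10 (u = -5*2 = -10)
-(u - 39)² = -(-10 - 39)² = -1*(-49)² = -1*2401 = -2401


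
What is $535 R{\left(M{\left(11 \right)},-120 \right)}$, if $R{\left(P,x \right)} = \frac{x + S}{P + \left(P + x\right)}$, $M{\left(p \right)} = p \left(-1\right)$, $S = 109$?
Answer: $\frac{5885}{142} \approx 41.444$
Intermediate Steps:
$M{\left(p \right)} = - p$
$R{\left(P,x \right)} = \frac{109 + x}{x + 2 P}$ ($R{\left(P,x \right)} = \frac{x + 109}{P + \left(P + x\right)} = \frac{109 + x}{x + 2 P}$)
$535 R{\left(M{\left(11 \right)},-120 \right)} = 535 \frac{109 - 120}{-120 + 2 \left(\left(-1\right) 11\right)} = 535 \frac{1}{-120 + 2 \left(-11\right)} \left(-11\right) = 535 \frac{1}{-120 - 22} \left(-11\right) = 535 \frac{1}{-142} \left(-11\right) = 535 \left(\left(- \frac{1}{142}\right) \left(-11\right)\right) = 535 \cdot \frac{11}{142} = \frac{5885}{142}$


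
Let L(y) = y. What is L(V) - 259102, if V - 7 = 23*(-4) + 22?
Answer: -259165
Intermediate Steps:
V = -63 (V = 7 + (23*(-4) + 22) = 7 + (-92 + 22) = 7 - 70 = -63)
L(V) - 259102 = -63 - 259102 = -259165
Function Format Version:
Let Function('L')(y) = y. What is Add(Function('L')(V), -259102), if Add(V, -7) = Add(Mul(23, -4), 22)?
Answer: -259165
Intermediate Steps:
V = -63 (V = Add(7, Add(Mul(23, -4), 22)) = Add(7, Add(-92, 22)) = Add(7, -70) = -63)
Add(Function('L')(V), -259102) = Add(-63, -259102) = -259165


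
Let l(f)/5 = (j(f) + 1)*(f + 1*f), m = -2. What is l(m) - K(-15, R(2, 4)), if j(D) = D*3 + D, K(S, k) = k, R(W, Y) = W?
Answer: 138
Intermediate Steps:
j(D) = 4*D (j(D) = 3*D + D = 4*D)
l(f) = 10*f*(1 + 4*f) (l(f) = 5*((4*f + 1)*(f + 1*f)) = 5*((1 + 4*f)*(f + f)) = 5*((1 + 4*f)*(2*f)) = 5*(2*f*(1 + 4*f)) = 10*f*(1 + 4*f))
l(m) - K(-15, R(2, 4)) = 10*(-2)*(1 + 4*(-2)) - 1*2 = 10*(-2)*(1 - 8) - 2 = 10*(-2)*(-7) - 2 = 140 - 2 = 138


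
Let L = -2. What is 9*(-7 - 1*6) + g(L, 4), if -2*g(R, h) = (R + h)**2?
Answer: -119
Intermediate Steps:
g(R, h) = -(R + h)**2/2
9*(-7 - 1*6) + g(L, 4) = 9*(-7 - 1*6) - (-2 + 4)**2/2 = 9*(-7 - 6) - 1/2*2**2 = 9*(-13) - 1/2*4 = -117 - 2 = -119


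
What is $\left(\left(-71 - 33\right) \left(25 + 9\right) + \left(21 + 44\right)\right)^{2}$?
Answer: $12047841$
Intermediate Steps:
$\left(\left(-71 - 33\right) \left(25 + 9\right) + \left(21 + 44\right)\right)^{2} = \left(\left(-104\right) 34 + 65\right)^{2} = \left(-3536 + 65\right)^{2} = \left(-3471\right)^{2} = 12047841$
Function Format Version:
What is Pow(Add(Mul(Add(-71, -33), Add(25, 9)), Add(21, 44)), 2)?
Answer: 12047841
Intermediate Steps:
Pow(Add(Mul(Add(-71, -33), Add(25, 9)), Add(21, 44)), 2) = Pow(Add(Mul(-104, 34), 65), 2) = Pow(Add(-3536, 65), 2) = Pow(-3471, 2) = 12047841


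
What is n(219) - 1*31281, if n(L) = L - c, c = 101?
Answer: -31163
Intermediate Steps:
n(L) = -101 + L (n(L) = L - 1*101 = L - 101 = -101 + L)
n(219) - 1*31281 = (-101 + 219) - 1*31281 = 118 - 31281 = -31163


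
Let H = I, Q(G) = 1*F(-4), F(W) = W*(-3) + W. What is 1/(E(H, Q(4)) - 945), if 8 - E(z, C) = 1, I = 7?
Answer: -1/938 ≈ -0.0010661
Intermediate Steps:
F(W) = -2*W (F(W) = -3*W + W = -2*W)
Q(G) = 8 (Q(G) = 1*(-2*(-4)) = 1*8 = 8)
H = 7
E(z, C) = 7 (E(z, C) = 8 - 1*1 = 8 - 1 = 7)
1/(E(H, Q(4)) - 945) = 1/(7 - 945) = 1/(-938) = -1/938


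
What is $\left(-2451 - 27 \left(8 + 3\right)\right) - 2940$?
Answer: $-5688$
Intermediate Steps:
$\left(-2451 - 27 \left(8 + 3\right)\right) - 2940 = \left(-2451 - 297\right) - 2940 = -2748 - 2940 = -5688$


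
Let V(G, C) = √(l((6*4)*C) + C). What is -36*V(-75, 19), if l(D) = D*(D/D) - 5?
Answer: -36*√470 ≈ -780.46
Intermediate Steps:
l(D) = -5 + D (l(D) = D*1 - 5 = D - 5 = -5 + D)
V(G, C) = √(-5 + 25*C) (V(G, C) = √((-5 + (6*4)*C) + C) = √((-5 + 24*C) + C) = √(-5 + 25*C))
-36*V(-75, 19) = -36*√(-5 + 25*19) = -36*√(-5 + 475) = -36*√470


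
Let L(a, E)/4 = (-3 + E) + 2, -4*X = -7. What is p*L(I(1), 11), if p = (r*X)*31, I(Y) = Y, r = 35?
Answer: 75950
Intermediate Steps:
X = 7/4 (X = -¼*(-7) = 7/4 ≈ 1.7500)
L(a, E) = -4 + 4*E (L(a, E) = 4*((-3 + E) + 2) = 4*(-1 + E) = -4 + 4*E)
p = 7595/4 (p = (35*(7/4))*31 = (245/4)*31 = 7595/4 ≈ 1898.8)
p*L(I(1), 11) = 7595*(-4 + 4*11)/4 = 7595*(-4 + 44)/4 = (7595/4)*40 = 75950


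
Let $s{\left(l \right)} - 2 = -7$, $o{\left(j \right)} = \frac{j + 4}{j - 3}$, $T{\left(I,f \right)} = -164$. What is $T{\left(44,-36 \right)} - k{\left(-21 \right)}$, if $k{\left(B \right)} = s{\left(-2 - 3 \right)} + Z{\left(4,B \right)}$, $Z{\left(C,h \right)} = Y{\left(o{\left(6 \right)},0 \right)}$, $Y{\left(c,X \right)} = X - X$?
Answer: $-159$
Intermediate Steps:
$o{\left(j \right)} = \frac{4 + j}{-3 + j}$
$s{\left(l \right)} = -5$ ($s{\left(l \right)} = 2 - 7 = -5$)
$Y{\left(c,X \right)} = 0$
$Z{\left(C,h \right)} = 0$
$k{\left(B \right)} = -5$ ($k{\left(B \right)} = -5 + 0 = -5$)
$T{\left(44,-36 \right)} - k{\left(-21 \right)} = -164 - -5 = -164 + 5 = -159$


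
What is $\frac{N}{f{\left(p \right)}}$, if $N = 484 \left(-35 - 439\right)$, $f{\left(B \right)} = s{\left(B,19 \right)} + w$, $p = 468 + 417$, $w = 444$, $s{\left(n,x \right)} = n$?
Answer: $- \frac{76472}{443} \approx -172.62$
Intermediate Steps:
$p = 885$
$f{\left(B \right)} = 444 + B$ ($f{\left(B \right)} = B + 444 = 444 + B$)
$N = -229416$ ($N = 484 \left(-474\right) = -229416$)
$\frac{N}{f{\left(p \right)}} = - \frac{229416}{444 + 885} = - \frac{229416}{1329} = \left(-229416\right) \frac{1}{1329} = - \frac{76472}{443}$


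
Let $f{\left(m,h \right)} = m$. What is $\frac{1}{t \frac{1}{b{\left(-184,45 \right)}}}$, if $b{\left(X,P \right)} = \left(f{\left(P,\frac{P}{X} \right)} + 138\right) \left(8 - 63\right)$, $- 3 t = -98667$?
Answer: $- \frac{3355}{10963} \approx -0.30603$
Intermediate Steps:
$t = 32889$ ($t = \left(- \frac{1}{3}\right) \left(-98667\right) = 32889$)
$b{\left(X,P \right)} = -7590 - 55 P$ ($b{\left(X,P \right)} = \left(P + 138\right) \left(8 - 63\right) = \left(138 + P\right) \left(-55\right) = -7590 - 55 P$)
$\frac{1}{t \frac{1}{b{\left(-184,45 \right)}}} = \frac{1}{32889 \frac{1}{-7590 - 2475}} = \frac{1}{32889 \frac{1}{-10065}} = \frac{1}{32889 \left(- \frac{1}{10065}\right)} = \frac{1}{- \frac{10963}{3355}} = - \frac{3355}{10963}$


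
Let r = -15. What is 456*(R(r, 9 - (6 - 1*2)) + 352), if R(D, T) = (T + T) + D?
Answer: 158232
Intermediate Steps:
R(D, T) = D + 2*T (R(D, T) = 2*T + D = D + 2*T)
456*(R(r, 9 - (6 - 1*2)) + 352) = 456*((-15 + 2*(9 - (6 - 1*2))) + 352) = 456*((-15 + 2*(9 - (6 - 2))) + 352) = 456*((-15 + 2*(9 - 1*4)) + 352) = 456*((-15 + 2*(9 - 4)) + 352) = 456*((-15 + 2*5) + 352) = 456*((-15 + 10) + 352) = 456*(-5 + 352) = 456*347 = 158232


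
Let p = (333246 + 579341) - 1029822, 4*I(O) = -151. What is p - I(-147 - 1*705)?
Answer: -468789/4 ≈ -1.1720e+5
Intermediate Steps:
I(O) = -151/4 (I(O) = (¼)*(-151) = -151/4)
p = -117235 (p = 912587 - 1029822 = -117235)
p - I(-147 - 1*705) = -117235 - 1*(-151/4) = -117235 + 151/4 = -468789/4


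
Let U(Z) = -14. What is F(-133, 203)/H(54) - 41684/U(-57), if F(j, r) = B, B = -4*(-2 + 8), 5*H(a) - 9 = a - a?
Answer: 62246/21 ≈ 2964.1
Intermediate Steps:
H(a) = 9/5 (H(a) = 9/5 + (a - a)/5 = 9/5 + (⅕)*0 = 9/5 + 0 = 9/5)
B = -24 (B = -4*6 = -24)
F(j, r) = -24
F(-133, 203)/H(54) - 41684/U(-57) = -24/9/5 - 41684/(-14) = -24*5/9 - 41684*(-1/14) = -40/3 + 20842/7 = 62246/21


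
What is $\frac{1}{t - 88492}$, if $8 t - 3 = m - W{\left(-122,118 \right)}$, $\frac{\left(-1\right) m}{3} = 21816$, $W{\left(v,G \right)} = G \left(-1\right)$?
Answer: $- \frac{8}{773263} \approx -1.0346 \cdot 10^{-5}$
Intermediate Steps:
$W{\left(v,G \right)} = - G$
$m = -65448$ ($m = \left(-3\right) 21816 = -65448$)
$t = - \frac{65327}{8}$ ($t = \frac{3}{8} + \frac{-65448 - \left(-1\right) 118}{8} = \frac{3}{8} + \frac{-65448 - -118}{8} = \frac{3}{8} + \frac{-65448 + 118}{8} = \frac{3}{8} + \frac{1}{8} \left(-65330\right) = \frac{3}{8} - \frac{32665}{4} = - \frac{65327}{8} \approx -8165.9$)
$\frac{1}{t - 88492} = \frac{1}{- \frac{65327}{8} - 88492} = \frac{1}{- \frac{773263}{8}} = - \frac{8}{773263}$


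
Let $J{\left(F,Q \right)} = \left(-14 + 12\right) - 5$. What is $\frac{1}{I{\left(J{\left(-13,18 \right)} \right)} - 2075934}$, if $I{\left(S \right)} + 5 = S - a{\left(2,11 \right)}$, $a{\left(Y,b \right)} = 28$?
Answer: $- \frac{1}{2075974} \approx -4.817 \cdot 10^{-7}$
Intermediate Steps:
$J{\left(F,Q \right)} = -7$ ($J{\left(F,Q \right)} = -2 - 5 = -7$)
$I{\left(S \right)} = -33 + S$ ($I{\left(S \right)} = -5 + \left(S - 28\right) = -5 + \left(-28 + S\right) = -33 + S$)
$\frac{1}{I{\left(J{\left(-13,18 \right)} \right)} - 2075934} = \frac{1}{\left(-33 - 7\right) - 2075934} = \frac{1}{-40 - 2075934} = \frac{1}{-2075974} = - \frac{1}{2075974}$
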